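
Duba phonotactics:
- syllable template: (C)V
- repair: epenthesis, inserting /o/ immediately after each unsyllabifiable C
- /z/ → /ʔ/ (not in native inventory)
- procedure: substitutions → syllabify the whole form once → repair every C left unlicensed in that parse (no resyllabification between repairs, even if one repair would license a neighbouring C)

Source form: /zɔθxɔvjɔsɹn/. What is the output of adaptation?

Substitution: /z/ → /ʔ/, giving /ʔɔθxɔvjɔsɹn/.
The consonants /θ/, /v/, /s/, /ɹ/, /n/ cannot be parsed into a legal (C)V syllable (no codas are permitted; onsets are limited to one consonant).
Each unlicensed consonant becomes the onset of a new syllable: /θ/ → /θo/, /v/ → /vo/, /s/ → /so/, /ɹ/ → /ɹo/, /n/ → /no/.

ʔɔθoxɔvojɔsoɹono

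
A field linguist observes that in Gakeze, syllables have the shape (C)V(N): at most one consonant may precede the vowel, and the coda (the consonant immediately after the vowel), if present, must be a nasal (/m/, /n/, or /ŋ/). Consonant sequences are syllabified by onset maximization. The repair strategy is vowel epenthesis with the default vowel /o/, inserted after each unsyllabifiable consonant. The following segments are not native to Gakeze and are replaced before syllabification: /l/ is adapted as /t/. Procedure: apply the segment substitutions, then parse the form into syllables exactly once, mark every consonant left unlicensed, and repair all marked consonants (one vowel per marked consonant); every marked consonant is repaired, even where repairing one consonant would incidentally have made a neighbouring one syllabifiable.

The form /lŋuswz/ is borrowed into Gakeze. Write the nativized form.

toŋusowozo

Substitution: /l/ → /t/, giving /tŋuswz/.
Under (C)V(N), the unsyllabifiable consonants are /t/, /s/, /w/, /z/ (only a nasal (/m/, /n/, or /ŋ/) is licensed in coda position; onsets are limited to one consonant).
Each unlicensed consonant becomes the onset of a new syllable: /t/ → /to/, /s/ → /so/, /w/ → /wo/, /z/ → /zo/.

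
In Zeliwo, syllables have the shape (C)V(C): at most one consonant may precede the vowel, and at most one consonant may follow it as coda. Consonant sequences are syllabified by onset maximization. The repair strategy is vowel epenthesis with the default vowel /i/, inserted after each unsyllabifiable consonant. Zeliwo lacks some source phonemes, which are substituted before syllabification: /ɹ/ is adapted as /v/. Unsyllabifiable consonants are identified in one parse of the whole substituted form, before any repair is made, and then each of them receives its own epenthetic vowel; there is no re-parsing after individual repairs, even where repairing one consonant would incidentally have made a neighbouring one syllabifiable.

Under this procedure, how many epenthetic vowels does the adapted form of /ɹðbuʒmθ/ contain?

After substitution the input is /vðbuʒmθ/.
The unsyllabifiable consonants are /v/, /ð/, /m/, /θ/; each receives one epenthetic vowel.

4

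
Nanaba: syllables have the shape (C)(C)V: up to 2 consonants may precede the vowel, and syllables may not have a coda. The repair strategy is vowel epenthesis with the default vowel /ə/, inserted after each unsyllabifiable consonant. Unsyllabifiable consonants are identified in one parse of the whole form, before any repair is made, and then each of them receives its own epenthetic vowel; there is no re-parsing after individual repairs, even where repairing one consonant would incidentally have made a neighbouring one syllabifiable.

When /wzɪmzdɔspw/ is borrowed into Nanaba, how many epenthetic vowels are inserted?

The unsyllabifiable consonants are /m/, /s/, /p/, /w/; each receives one epenthetic vowel.

4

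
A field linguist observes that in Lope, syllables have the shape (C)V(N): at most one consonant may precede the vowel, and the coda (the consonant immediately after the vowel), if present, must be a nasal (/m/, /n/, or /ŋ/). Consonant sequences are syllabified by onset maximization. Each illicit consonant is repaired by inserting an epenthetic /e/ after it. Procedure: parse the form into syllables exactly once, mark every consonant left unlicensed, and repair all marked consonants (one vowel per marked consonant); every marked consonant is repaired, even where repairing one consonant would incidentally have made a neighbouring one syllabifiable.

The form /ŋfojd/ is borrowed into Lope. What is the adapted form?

ŋefojede

The consonants /ŋ/, /j/, /d/ cannot be parsed into a legal (C)V(N) syllable (only a nasal (/m/, /n/, or /ŋ/) is licensed in coda position; onsets are limited to one consonant).
Each unlicensed consonant becomes the onset of a new syllable: /ŋ/ → /ŋe/, /j/ → /je/, /d/ → /de/.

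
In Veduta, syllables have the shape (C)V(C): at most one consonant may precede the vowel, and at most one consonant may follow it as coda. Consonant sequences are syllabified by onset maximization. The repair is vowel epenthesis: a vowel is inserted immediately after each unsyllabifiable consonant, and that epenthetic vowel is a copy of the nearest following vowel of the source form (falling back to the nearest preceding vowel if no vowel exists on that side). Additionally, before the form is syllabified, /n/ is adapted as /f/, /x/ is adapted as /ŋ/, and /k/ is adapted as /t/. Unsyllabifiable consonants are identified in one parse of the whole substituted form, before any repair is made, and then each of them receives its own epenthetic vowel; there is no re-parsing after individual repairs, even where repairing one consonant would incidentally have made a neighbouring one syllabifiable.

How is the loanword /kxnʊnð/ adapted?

tʊŋʊfʊfðʊ

Substitution: /k/ → /t/, /x/ → /ŋ/, /n/ → /f/, giving /tŋfʊfð/.
Syllabifying with onset maximization leaves /t/, /ŋ/, /ð/ stranded (at most one coda consonant is licensed; onsets are limited to one consonant).
Each unlicensed consonant becomes the onset of a new syllable: /t/ → /tʊ/, /ŋ/ → /ŋʊ/, /ð/ → /ðʊ/.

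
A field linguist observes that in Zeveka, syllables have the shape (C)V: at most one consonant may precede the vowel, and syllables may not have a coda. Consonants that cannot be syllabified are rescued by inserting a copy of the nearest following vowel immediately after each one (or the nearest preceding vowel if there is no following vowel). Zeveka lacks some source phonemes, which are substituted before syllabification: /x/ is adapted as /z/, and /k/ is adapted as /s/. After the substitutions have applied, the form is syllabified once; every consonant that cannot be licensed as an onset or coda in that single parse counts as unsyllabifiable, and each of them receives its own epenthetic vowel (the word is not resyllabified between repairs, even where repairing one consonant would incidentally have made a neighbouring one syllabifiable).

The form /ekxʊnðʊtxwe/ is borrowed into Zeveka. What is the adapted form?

esʊzʊnʊðʊtezewe

Substitution: /k/ → /s/, /x/ → /z/, giving /eszʊnðʊtzwe/.
The consonants /s/, /n/, /t/, /z/ cannot be parsed into a legal (C)V syllable (no codas are permitted; onsets are limited to one consonant).
Each unlicensed consonant becomes the onset of a new syllable: /s/ → /sʊ/, /n/ → /nʊ/, /t/ → /te/, /z/ → /ze/.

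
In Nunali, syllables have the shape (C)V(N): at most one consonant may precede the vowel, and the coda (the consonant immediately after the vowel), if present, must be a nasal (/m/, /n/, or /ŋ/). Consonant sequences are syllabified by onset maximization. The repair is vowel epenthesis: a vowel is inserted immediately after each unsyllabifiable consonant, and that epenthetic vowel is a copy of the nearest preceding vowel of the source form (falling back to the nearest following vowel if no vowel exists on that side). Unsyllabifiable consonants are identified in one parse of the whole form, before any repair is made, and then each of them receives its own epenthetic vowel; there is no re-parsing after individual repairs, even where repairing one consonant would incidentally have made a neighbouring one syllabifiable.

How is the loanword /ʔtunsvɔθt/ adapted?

ʔutunsuvɔθɔtɔ

The consonants /ʔ/, /s/, /θ/, /t/ cannot be parsed into a legal (C)V(N) syllable (only a nasal (/m/, /n/, or /ŋ/) is licensed in coda position; onsets are limited to one consonant).
Inserting the epenthetic vowel yields /ʔ/ → /ʔu/, /s/ → /su/, /θ/ → /θɔ/, /t/ → /tɔ/.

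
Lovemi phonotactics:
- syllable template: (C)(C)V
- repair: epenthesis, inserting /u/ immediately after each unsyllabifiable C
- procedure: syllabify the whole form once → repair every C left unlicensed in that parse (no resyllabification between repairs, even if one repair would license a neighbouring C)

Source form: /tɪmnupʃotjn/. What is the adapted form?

tɪmnupʃotujunu

Under (C)(C)V, the unsyllabifiable consonants are /t/, /j/, /n/ (no codas are permitted; onsets may contain at most 2 consonants).
Each unlicensed consonant becomes the onset of a new syllable: /t/ → /tu/, /j/ → /ju/, /n/ → /nu/.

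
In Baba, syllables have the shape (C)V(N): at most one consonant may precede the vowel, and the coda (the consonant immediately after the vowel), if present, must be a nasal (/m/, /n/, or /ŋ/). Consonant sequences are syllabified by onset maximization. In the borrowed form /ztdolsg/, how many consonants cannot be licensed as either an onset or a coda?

Syllabifying with onset maximization leaves /z/, /t/, /l/, /s/, /g/ stranded (only a nasal (/m/, /n/, or /ŋ/) is licensed in coda position; onsets are limited to one consonant).

5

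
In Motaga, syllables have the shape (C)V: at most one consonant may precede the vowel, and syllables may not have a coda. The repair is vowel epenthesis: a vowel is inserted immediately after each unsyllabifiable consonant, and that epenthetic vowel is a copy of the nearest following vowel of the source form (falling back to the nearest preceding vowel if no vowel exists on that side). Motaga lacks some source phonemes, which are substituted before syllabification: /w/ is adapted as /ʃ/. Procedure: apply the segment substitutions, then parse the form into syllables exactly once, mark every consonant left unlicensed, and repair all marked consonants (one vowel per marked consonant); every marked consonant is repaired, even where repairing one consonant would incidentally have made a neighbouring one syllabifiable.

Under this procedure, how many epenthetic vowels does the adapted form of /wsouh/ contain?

After substitution the input is /ʃsouh/.
The unsyllabifiable consonants are /ʃ/, /h/; each receives one epenthetic vowel.

2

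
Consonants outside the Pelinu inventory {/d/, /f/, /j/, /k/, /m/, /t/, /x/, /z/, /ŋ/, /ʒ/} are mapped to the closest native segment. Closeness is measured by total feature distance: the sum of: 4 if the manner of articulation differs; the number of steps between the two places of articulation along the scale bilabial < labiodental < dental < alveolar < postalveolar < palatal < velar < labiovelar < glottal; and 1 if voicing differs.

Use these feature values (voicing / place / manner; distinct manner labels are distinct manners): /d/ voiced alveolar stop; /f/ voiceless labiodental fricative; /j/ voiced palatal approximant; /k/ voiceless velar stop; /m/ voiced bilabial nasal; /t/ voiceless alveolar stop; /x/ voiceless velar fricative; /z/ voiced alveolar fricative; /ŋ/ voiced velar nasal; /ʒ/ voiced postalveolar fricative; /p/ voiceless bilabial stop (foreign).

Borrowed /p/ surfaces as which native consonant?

t

/t/ is closest: same manner (stop), place distance 3 (bilabial→alveolar), same voicing; total 3. Next closest is /d/ at distance 4.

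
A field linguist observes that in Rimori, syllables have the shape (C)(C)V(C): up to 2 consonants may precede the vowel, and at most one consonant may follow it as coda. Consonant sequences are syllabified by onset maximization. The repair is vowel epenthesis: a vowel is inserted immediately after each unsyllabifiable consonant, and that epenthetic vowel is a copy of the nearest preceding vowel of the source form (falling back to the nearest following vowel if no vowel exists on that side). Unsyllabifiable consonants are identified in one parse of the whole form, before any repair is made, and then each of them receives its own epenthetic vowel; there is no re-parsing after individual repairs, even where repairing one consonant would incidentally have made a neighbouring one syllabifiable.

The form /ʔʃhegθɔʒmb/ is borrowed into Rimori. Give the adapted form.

ʔeʃhegθɔʒmɔbɔ

Syllabifying with onset maximization leaves /ʔ/, /m/, /b/ stranded (at most one coda consonant is licensed; onsets may contain at most 2 consonants).
Inserting the epenthetic vowel yields /ʔ/ → /ʔe/, /m/ → /mɔ/, /b/ → /bɔ/.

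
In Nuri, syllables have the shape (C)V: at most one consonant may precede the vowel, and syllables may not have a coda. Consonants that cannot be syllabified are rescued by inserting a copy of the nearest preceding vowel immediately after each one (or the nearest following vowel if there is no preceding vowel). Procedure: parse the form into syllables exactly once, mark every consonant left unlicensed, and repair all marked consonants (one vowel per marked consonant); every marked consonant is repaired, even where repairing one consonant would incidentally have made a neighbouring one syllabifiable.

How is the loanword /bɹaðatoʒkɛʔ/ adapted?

Under (C)V, the unsyllabifiable consonants are /b/, /ʒ/, /ʔ/ (no codas are permitted; onsets are limited to one consonant).
Epenthesis after each stranded consonant: /b/ → /ba/, /ʒ/ → /ʒo/, /ʔ/ → /ʔɛ/.

baɹaðatoʒokɛʔɛ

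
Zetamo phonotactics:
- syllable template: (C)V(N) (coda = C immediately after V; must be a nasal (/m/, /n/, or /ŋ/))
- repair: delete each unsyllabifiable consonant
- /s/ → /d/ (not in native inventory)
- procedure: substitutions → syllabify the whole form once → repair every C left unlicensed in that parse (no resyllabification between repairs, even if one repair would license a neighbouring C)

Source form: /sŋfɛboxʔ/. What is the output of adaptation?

fɛbo

Substitution: /s/ → /d/, giving /dŋfɛboxʔ/.
The consonants /d/, /ŋ/, /x/, /ʔ/ cannot be parsed into a legal (C)V(N) syllable (only a nasal (/m/, /n/, or /ŋ/) is licensed in coda position; onsets are limited to one consonant).
Each unlicensed consonant is deleted: /d/, /ŋ/, /x/, /ʔ/.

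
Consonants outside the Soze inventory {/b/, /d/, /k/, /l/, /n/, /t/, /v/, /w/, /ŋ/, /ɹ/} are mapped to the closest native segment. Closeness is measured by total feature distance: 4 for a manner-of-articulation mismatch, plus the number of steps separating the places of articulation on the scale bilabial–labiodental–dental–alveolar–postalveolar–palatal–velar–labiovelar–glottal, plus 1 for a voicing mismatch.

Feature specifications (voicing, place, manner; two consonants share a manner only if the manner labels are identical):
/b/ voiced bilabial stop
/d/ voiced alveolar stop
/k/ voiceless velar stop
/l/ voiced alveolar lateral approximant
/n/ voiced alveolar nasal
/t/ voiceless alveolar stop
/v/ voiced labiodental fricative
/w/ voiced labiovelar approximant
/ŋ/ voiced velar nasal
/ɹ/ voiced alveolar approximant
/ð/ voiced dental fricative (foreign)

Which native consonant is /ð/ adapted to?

v

/v/ is closest: same manner (fricative), place distance 1 (dental→labiodental), same voicing; total 1. Next closest is /d/ at distance 5.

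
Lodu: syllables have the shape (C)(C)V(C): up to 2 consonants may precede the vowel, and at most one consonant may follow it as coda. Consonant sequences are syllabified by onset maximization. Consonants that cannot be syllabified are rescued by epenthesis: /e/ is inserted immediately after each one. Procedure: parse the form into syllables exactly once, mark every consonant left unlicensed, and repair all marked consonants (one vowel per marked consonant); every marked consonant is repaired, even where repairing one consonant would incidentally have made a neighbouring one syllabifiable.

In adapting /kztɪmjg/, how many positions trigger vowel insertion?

The unsyllabifiable consonants are /k/, /j/, /g/; each receives one epenthetic vowel.

3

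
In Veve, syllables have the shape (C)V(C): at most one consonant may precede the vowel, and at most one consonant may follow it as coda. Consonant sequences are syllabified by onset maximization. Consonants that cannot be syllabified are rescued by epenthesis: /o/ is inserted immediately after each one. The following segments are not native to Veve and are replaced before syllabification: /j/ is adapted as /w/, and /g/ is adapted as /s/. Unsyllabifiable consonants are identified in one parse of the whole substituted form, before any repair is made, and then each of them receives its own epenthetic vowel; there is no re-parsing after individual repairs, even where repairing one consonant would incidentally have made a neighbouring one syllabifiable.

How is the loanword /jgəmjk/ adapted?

Substitution: /j/ → /w/, /g/ → /s/, giving /wsəmwk/.
Syllabifying with onset maximization leaves /w/, /w/, /k/ stranded (at most one coda consonant is licensed; onsets are limited to one consonant).
Each unlicensed consonant becomes the onset of a new syllable: /w/ → /wo/, /w/ → /wo/, /k/ → /ko/.

wosəmwoko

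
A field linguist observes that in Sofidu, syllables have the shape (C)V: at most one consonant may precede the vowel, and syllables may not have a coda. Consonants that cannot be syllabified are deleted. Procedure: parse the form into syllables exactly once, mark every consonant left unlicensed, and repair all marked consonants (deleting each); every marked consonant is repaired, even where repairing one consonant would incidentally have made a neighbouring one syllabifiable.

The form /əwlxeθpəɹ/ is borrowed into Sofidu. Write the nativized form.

The consonants /w/, /l/, /θ/, /ɹ/ cannot be parsed into a legal (C)V syllable (no codas are permitted; onsets are limited to one consonant).
Each unlicensed consonant is deleted: /w/, /l/, /θ/, /ɹ/.

əxepə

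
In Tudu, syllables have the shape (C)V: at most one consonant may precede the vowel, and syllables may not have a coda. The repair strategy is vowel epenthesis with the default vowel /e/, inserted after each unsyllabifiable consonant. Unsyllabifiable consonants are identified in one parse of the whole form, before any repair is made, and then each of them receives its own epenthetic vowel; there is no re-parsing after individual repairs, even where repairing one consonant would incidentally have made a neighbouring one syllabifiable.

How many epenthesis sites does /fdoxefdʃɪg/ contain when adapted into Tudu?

4

The unsyllabifiable consonants are /f/, /f/, /d/, /g/; each receives one epenthetic vowel.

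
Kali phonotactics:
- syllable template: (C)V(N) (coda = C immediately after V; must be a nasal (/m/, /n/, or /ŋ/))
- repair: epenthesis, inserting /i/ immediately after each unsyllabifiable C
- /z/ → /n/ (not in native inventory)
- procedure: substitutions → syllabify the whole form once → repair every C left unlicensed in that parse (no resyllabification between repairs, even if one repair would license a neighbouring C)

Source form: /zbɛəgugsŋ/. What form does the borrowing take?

Substitution: /z/ → /n/, giving /nbɛəgugsŋ/.
The consonants /n/, /g/, /s/, /ŋ/ cannot be parsed into a legal (C)V(N) syllable (only a nasal (/m/, /n/, or /ŋ/) is licensed in coda position; onsets are limited to one consonant).
Inserting the epenthetic vowel yields /n/ → /ni/, /g/ → /gi/, /s/ → /si/, /ŋ/ → /ŋi/.

nibɛəgugisiŋi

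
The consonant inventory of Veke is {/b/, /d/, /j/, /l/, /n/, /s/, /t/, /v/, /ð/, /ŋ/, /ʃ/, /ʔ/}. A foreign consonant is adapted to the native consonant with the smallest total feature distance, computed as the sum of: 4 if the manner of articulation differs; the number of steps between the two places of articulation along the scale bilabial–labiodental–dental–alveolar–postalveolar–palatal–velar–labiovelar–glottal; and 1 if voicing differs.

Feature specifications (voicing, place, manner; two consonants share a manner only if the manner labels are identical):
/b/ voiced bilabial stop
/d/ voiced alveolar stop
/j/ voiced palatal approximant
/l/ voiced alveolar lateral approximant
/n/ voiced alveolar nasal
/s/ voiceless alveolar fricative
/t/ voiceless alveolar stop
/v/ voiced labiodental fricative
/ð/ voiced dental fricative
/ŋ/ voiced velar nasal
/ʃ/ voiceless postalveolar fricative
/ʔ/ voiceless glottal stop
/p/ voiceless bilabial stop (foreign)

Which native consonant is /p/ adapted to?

/b/ is closest: same manner (stop), place distance 0 (bilabial→bilabial), voicing differs (+1); total 1. Next closest is /t/ at distance 3.

b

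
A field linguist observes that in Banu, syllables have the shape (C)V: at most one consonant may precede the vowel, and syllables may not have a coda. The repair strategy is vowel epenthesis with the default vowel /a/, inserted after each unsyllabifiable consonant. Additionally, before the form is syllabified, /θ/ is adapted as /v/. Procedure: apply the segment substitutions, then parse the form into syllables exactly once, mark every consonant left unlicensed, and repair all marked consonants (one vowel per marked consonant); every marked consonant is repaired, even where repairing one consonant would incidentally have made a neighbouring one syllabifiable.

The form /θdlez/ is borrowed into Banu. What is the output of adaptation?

vadaleza

Substitution: /θ/ → /v/, giving /vdlez/.
Under (C)V, the unsyllabifiable consonants are /v/, /d/, /z/ (no codas are permitted; onsets are limited to one consonant).
Each unlicensed consonant becomes the onset of a new syllable: /v/ → /va/, /d/ → /da/, /z/ → /za/.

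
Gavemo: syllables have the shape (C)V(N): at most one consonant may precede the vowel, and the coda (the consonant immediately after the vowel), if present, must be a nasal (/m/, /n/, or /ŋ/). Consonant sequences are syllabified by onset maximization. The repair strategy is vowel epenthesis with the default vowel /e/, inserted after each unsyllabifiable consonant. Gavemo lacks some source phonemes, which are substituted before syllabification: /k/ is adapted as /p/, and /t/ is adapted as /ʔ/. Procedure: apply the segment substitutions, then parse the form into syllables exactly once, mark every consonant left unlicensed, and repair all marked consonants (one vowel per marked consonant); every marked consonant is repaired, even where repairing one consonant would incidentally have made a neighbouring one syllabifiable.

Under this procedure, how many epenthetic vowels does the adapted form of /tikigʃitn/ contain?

After substitution the input is /ʔipigʃiʔn/.
The unsyllabifiable consonants are /g/, /ʔ/, /n/; each receives one epenthetic vowel.

3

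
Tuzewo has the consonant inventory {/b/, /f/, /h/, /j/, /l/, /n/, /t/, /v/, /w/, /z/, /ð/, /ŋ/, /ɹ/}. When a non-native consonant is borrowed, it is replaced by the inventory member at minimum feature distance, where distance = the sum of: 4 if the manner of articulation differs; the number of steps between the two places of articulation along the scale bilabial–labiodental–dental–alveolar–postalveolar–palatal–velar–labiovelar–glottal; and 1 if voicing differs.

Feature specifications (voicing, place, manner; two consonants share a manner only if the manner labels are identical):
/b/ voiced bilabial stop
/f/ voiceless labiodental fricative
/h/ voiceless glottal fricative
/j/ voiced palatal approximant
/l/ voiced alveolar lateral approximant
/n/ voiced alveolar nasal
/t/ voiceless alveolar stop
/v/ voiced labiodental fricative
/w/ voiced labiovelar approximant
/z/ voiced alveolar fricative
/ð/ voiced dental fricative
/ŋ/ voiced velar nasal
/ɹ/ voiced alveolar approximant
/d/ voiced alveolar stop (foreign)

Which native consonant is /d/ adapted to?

/t/ is closest: same manner (stop), place distance 0 (alveolar→alveolar), voicing differs (+1); total 1. Next closest is /b/ at distance 3.

t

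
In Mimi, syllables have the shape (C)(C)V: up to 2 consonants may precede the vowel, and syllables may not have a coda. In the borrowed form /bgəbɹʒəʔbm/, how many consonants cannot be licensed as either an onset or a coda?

The consonants /b/, /ʔ/, /b/, /m/ cannot be parsed into a legal (C)(C)V syllable (no codas are permitted; onsets may contain at most 2 consonants).

4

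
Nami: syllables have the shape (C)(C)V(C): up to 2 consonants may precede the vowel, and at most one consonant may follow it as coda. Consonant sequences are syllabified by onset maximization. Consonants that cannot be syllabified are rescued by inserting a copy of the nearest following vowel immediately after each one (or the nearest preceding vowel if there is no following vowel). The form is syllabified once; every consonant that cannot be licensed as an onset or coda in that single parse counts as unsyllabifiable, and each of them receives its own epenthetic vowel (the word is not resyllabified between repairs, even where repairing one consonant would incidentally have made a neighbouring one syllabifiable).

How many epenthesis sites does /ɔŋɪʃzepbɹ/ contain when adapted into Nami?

The unsyllabifiable consonants are /b/, /ɹ/; each receives one epenthetic vowel.

2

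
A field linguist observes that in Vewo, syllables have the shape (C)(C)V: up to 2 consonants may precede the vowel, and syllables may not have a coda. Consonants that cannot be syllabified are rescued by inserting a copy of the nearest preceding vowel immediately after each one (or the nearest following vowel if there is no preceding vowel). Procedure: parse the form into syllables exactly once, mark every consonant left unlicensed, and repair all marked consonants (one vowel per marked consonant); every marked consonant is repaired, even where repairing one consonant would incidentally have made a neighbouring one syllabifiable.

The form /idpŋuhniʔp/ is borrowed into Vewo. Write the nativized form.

The consonants /d/, /ʔ/, /p/ cannot be parsed into a legal (C)(C)V syllable (no codas are permitted; onsets may contain at most 2 consonants).
Epenthesis after each stranded consonant: /d/ → /di/, /ʔ/ → /ʔi/, /p/ → /pi/.

idipŋuhniʔipi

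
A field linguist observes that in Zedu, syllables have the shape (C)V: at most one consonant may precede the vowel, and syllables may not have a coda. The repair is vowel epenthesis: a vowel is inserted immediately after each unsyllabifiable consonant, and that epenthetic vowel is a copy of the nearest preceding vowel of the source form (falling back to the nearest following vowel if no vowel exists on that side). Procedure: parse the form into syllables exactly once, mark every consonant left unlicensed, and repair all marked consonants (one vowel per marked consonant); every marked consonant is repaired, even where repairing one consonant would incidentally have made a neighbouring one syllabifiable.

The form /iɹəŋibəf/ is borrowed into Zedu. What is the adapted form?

Under (C)V, the unsyllabifiable consonants are /f/ (no codas are permitted; onsets are limited to one consonant).
Inserting the epenthetic vowel yields /f/ → /fə/.

iɹəŋibəfə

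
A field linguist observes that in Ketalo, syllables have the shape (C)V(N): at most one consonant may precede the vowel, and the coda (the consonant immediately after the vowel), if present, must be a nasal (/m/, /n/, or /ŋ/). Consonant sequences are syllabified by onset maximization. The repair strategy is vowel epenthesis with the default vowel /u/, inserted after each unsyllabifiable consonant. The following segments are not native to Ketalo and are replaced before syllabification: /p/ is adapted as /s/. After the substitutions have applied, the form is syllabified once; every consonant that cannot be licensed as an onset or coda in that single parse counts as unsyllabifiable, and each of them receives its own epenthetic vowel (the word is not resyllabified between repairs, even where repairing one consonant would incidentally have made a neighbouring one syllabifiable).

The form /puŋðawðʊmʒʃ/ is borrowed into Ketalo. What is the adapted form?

suŋðawuðʊmʒuʃu

Substitution: /p/ → /s/, giving /suŋðawðʊmʒʃ/.
Syllabifying with onset maximization leaves /w/, /ʒ/, /ʃ/ stranded (only a nasal (/m/, /n/, or /ŋ/) is licensed in coda position; onsets are limited to one consonant).
Inserting the epenthetic vowel yields /w/ → /wu/, /ʒ/ → /ʒu/, /ʃ/ → /ʃu/.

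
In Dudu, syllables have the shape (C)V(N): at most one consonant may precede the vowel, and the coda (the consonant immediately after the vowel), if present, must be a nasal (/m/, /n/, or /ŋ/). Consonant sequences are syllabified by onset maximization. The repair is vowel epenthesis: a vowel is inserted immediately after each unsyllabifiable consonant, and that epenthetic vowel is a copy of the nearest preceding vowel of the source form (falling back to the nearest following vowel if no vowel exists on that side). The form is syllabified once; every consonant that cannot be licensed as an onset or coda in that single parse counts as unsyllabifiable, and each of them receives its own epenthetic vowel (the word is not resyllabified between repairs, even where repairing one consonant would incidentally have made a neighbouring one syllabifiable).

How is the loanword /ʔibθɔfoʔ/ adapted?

Syllabifying with onset maximization leaves /b/, /ʔ/ stranded (only a nasal (/m/, /n/, or /ŋ/) is licensed in coda position; onsets are limited to one consonant).
Inserting the epenthetic vowel yields /b/ → /bi/, /ʔ/ → /ʔo/.

ʔibiθɔfoʔo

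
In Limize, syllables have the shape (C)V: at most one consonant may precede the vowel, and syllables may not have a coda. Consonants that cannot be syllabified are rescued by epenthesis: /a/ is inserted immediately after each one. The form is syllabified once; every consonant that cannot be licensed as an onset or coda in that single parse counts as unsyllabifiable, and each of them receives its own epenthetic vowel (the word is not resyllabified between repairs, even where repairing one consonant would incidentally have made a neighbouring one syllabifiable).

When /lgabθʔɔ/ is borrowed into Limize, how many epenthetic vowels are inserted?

3

The unsyllabifiable consonants are /l/, /b/, /θ/; each receives one epenthetic vowel.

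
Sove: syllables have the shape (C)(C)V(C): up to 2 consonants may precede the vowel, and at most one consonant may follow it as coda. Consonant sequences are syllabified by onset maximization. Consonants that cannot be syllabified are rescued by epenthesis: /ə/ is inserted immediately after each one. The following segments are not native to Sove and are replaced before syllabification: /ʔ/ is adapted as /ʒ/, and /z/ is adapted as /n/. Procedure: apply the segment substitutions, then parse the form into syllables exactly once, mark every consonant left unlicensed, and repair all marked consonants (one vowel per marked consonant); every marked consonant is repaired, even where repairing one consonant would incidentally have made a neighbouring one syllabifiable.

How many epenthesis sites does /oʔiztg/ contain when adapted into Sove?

After substitution the input is /oʒintg/.
The unsyllabifiable consonants are /t/, /g/; each receives one epenthetic vowel.

2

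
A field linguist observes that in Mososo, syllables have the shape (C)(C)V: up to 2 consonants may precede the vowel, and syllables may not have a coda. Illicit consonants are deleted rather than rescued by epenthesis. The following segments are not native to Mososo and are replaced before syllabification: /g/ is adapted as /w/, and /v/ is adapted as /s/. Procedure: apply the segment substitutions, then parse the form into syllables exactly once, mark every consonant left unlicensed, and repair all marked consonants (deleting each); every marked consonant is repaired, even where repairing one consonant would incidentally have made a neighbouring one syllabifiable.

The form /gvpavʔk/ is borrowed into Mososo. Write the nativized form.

Substitution: /g/ → /w/, /v/ → /s/, giving /wspasʔk/.
Under (C)(C)V, the unsyllabifiable consonants are /w/, /s/, /ʔ/, /k/ (no codas are permitted; onsets may contain at most 2 consonants).
Deletion applies to /w/, /s/, /ʔ/, /k/.

spa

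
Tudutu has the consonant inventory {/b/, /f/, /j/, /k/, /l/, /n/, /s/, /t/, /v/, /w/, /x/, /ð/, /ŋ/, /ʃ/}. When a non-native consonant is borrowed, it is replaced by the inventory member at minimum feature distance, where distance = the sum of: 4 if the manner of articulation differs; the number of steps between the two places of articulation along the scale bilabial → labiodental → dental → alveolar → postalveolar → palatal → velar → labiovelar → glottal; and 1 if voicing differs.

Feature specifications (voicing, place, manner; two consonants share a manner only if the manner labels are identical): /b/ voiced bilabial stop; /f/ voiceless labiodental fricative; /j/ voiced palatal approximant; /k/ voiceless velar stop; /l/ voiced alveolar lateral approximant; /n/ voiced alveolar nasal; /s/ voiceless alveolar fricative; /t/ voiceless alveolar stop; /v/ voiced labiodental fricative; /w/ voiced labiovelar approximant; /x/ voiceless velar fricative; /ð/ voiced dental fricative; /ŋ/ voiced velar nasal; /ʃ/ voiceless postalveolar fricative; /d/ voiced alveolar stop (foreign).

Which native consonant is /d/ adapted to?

t

/t/ is closest: same manner (stop), place distance 0 (alveolar→alveolar), voicing differs (+1); total 1. Next closest is /b/ at distance 3.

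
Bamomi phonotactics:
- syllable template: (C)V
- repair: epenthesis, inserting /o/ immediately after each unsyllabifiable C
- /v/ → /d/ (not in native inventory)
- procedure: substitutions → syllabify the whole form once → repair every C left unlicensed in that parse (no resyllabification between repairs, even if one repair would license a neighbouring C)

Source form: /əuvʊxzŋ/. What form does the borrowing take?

əudʊxozoŋo

Substitution: /v/ → /d/, giving /əudʊxzŋ/.
Syllabifying with onset maximization leaves /x/, /z/, /ŋ/ stranded (no codas are permitted; onsets are limited to one consonant).
Epenthesis after each stranded consonant: /x/ → /xo/, /z/ → /zo/, /ŋ/ → /ŋo/.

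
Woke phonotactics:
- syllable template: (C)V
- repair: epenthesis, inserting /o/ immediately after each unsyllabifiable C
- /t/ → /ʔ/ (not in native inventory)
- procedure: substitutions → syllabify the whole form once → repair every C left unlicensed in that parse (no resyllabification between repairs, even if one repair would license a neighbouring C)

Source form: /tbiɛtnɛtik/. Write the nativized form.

Substitution: /t/ → /ʔ/, giving /ʔbiɛʔnɛʔik/.
Under (C)V, the unsyllabifiable consonants are /ʔ/, /ʔ/, /k/ (no codas are permitted; onsets are limited to one consonant).
Epenthesis after each stranded consonant: /ʔ/ → /ʔo/, /ʔ/ → /ʔo/, /k/ → /ko/.

ʔobiɛʔonɛʔiko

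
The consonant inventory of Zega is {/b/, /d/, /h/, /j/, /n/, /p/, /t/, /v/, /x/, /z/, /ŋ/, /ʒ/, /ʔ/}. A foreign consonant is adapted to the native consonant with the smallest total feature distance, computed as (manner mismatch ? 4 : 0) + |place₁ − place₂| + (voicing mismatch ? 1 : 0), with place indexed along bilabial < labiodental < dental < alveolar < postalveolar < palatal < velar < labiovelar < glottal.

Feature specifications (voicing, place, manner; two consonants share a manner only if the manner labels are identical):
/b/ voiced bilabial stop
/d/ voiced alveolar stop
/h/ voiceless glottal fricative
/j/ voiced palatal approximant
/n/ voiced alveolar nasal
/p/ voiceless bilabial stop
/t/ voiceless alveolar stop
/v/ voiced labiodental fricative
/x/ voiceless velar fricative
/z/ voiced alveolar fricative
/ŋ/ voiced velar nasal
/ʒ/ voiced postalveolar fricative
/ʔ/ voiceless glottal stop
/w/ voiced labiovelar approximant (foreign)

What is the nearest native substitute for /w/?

j

/j/ is closest: same manner (approximant), place distance 2 (labiovelar→palatal), same voicing; total 2. Next closest is /ŋ/ at distance 5.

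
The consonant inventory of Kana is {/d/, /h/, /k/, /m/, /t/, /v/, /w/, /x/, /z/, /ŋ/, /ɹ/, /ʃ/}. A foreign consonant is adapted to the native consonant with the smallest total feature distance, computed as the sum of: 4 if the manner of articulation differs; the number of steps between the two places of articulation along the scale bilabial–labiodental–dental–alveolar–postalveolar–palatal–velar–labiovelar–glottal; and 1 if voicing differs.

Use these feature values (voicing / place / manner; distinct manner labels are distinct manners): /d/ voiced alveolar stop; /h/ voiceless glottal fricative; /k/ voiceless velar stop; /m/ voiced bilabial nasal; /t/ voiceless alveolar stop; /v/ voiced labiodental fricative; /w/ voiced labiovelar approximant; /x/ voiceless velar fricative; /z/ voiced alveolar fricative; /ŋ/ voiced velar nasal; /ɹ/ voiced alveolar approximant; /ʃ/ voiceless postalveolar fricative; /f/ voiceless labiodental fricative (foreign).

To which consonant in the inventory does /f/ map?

v

/v/ is closest: same manner (fricative), place distance 0 (labiodental→labiodental), voicing differs (+1); total 1. Next closest is /z/ at distance 3.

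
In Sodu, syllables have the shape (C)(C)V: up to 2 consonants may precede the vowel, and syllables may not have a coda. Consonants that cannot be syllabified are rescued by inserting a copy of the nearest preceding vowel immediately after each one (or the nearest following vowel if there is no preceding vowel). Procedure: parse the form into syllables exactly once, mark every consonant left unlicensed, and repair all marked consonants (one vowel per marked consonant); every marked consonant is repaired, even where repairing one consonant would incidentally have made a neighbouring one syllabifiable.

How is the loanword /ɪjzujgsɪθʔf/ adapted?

Syllabifying with onset maximization leaves /j/, /θ/, /ʔ/, /f/ stranded (no codas are permitted; onsets may contain at most 2 consonants).
Inserting the epenthetic vowel yields /j/ → /ju/, /θ/ → /θɪ/, /ʔ/ → /ʔɪ/, /f/ → /fɪ/.

ɪjzujugsɪθɪʔɪfɪ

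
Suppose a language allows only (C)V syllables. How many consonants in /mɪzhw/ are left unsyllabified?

The consonants /z/, /h/, /w/ cannot be parsed into a legal (C)V syllable (no codas are permitted; onsets are limited to one consonant).

3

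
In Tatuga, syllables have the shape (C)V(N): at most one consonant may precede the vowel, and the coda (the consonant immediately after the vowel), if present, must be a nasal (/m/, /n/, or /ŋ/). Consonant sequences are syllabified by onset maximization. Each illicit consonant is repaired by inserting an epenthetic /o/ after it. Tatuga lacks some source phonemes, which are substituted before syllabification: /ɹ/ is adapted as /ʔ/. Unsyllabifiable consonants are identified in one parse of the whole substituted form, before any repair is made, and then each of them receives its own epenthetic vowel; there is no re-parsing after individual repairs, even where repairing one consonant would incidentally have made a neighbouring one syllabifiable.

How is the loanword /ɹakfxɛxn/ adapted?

ʔakofoxɛxono

Substitution: /ɹ/ → /ʔ/, giving /ʔakfxɛxn/.
Syllabifying with onset maximization leaves /k/, /f/, /x/, /n/ stranded (only a nasal (/m/, /n/, or /ŋ/) is licensed in coda position; onsets are limited to one consonant).
Inserting the epenthetic vowel yields /k/ → /ko/, /f/ → /fo/, /x/ → /xo/, /n/ → /no/.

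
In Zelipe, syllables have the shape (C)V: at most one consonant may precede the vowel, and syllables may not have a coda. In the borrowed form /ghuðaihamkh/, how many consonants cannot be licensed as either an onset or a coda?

4

Syllabifying with onset maximization leaves /g/, /m/, /k/, /h/ stranded (no codas are permitted; onsets are limited to one consonant).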